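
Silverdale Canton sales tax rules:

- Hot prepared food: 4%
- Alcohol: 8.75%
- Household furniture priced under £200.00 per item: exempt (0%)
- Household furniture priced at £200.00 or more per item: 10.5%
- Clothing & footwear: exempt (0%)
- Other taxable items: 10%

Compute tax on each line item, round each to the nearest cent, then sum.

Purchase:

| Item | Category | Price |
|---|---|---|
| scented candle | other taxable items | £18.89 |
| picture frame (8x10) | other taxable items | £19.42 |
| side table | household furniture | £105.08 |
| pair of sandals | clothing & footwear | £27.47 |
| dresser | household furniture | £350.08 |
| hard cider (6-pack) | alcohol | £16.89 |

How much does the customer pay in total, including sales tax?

Scented candle £18.89: other taxable items → 10% → £1.89
Picture frame (8x10) £19.42: other taxable items → 10% → £1.94
Side table £105.08: household furniture, under £200.00 → 0% → £0.00
Pair of sandals £27.47: clothing & footwear → 0% → £0.00
Dresser £350.08: household furniture, £200.00 or more → 10.5% → £36.76
Hard cider (6-pack) £16.89: alcohol → 8.75% → £1.48
Subtotal = £537.83; tax = £42.07; total due = £579.90

£579.90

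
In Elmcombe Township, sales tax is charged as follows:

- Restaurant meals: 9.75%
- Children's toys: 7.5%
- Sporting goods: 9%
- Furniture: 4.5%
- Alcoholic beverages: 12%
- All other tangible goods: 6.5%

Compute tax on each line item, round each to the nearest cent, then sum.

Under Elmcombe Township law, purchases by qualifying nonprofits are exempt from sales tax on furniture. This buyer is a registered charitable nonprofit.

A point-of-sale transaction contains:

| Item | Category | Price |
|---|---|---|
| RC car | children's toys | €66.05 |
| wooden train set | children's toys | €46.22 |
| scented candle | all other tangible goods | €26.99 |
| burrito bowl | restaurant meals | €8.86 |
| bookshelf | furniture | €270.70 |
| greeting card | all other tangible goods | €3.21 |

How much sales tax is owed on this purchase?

€11.24

RC car €66.05: children's toys → 7.5% → €4.95
Wooden train set €46.22: children's toys → 7.5% → €3.47
Scented candle €26.99: all other tangible goods → 6.5% → €1.75
Burrito bowl €8.86: restaurant meals → 9.75% → €0.86
Bookshelf €270.70: furniture, buyer-exempt → 0% → €0.00
Greeting card €3.21: all other tangible goods → 6.5% → €0.21
Total tax = €4.95 + €3.47 + €1.75 + €0.86 + €0.21 = €11.24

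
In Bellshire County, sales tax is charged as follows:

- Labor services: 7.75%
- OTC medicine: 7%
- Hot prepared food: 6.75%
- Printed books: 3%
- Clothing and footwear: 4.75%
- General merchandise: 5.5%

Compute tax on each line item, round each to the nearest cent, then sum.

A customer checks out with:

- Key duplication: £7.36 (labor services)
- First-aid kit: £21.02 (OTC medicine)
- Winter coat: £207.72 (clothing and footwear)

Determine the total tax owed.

Key duplication £7.36: labor services → 7.75% → £0.57
First-aid kit £21.02: OTC medicine → 7% → £1.47
Winter coat £207.72: clothing and footwear → 4.75% → £9.87
Total tax = £0.57 + £1.47 + £9.87 = £11.91

£11.91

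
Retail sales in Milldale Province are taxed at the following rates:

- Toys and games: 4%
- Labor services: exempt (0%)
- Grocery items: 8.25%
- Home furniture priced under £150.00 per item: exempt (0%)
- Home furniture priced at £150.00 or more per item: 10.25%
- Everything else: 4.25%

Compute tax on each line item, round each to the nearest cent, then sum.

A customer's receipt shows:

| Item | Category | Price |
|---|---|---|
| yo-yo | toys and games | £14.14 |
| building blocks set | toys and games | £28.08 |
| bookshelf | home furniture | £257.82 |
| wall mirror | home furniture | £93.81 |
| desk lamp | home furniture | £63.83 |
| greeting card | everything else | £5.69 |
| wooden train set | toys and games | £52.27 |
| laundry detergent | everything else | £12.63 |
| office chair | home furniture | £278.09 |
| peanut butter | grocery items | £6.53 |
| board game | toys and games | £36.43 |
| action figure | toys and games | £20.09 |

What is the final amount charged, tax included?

£931.70

Yo-yo £14.14: toys and games → 4% → £0.57
Building blocks set £28.08: toys and games → 4% → £1.12
Bookshelf £257.82: home furniture, £150.00 or more → 10.25% → £26.43
Wall mirror £93.81: home furniture, under £150.00 → 0% → £0.00
Desk lamp £63.83: home furniture, under £150.00 → 0% → £0.00
Greeting card £5.69: everything else → 4.25% → £0.24
Wooden train set £52.27: toys and games → 4% → £2.09
Laundry detergent £12.63: everything else → 4.25% → £0.54
Office chair £278.09: home furniture, £150.00 or more → 10.25% → £28.50
Peanut butter £6.53: grocery items → 8.25% → £0.54
Board game £36.43: toys and games → 4% → £1.46
Action figure £20.09: toys and games → 4% → £0.80
Subtotal = £869.41; tax = £62.29; total due = £931.70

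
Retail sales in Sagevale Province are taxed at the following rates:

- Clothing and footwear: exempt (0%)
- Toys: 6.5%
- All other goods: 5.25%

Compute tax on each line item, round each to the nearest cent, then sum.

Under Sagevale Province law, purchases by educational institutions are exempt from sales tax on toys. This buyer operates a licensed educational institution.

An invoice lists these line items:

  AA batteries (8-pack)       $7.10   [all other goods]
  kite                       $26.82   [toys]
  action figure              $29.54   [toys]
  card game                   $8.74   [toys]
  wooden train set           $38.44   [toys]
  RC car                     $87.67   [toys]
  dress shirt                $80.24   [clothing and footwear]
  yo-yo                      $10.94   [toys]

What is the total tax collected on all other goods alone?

$0.37

AA batteries (8-pack) $7.10: all other goods → 5.25% → $0.37
Tax on all other goods = $0.37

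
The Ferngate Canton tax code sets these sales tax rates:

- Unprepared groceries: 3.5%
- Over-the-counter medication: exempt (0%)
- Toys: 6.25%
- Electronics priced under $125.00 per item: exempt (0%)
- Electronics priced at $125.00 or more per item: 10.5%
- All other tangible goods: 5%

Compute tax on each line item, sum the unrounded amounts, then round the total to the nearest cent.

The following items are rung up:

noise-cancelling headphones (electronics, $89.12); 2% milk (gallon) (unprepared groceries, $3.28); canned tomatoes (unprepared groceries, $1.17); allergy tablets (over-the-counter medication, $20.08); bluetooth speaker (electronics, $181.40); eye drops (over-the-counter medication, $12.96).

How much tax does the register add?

$19.20

Noise-cancelling headphones $89.12: electronics, under $125.00 → 0% → $0.00
2% milk (gallon) $3.28: unprepared groceries → 3.5% → $0.1148
Canned tomatoes $1.17: unprepared groceries → 3.5% → $0.04095
Allergy tablets $20.08: over-the-counter medication → 0% → $0.00
Bluetooth speaker $181.40: electronics, $125.00 or more → 10.5% → $19.047
Eye drops $12.96: over-the-counter medication → 0% → $0.00
Unrounded tax sum = $19.20275 → $19.20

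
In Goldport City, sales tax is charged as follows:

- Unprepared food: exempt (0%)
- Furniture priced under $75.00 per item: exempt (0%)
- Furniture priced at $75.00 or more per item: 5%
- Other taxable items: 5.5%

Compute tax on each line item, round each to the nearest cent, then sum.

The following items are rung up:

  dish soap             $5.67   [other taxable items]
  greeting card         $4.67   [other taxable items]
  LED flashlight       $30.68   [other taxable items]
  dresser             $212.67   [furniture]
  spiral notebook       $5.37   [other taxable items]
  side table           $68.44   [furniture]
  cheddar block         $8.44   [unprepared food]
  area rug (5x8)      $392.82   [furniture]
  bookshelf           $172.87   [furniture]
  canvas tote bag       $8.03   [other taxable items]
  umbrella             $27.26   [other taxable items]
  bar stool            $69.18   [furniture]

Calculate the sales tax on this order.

Dish soap $5.67: other taxable items → 5.5% → $0.31
Greeting card $4.67: other taxable items → 5.5% → $0.26
LED flashlight $30.68: other taxable items → 5.5% → $1.69
Dresser $212.67: furniture, $75.00 or more → 5% → $10.63
Spiral notebook $5.37: other taxable items → 5.5% → $0.30
Side table $68.44: furniture, under $75.00 → 0% → $0.00
Cheddar block $8.44: unprepared food → 0% → $0.00
Area rug (5x8) $392.82: furniture, $75.00 or more → 5% → $19.64
Bookshelf $172.87: furniture, $75.00 or more → 5% → $8.64
Canvas tote bag $8.03: other taxable items → 5.5% → $0.44
Umbrella $27.26: other taxable items → 5.5% → $1.50
Bar stool $69.18: furniture, under $75.00 → 0% → $0.00
Total tax = $0.31 + $0.26 + $1.69 + $10.63 + $0.30 + $19.64 + $8.64 + $0.44 + $1.50 = $43.41

$43.41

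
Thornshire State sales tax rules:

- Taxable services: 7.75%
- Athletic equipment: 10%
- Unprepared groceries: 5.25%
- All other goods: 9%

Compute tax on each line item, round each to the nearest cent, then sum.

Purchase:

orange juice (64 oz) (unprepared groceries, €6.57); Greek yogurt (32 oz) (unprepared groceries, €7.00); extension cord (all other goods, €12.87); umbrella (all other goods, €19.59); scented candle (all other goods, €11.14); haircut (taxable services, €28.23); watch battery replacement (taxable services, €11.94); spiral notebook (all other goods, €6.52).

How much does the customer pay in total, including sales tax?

Orange juice (64 oz) €6.57: unprepared groceries → 5.25% → €0.34
Greek yogurt (32 oz) €7.00: unprepared groceries → 5.25% → €0.37
Extension cord €12.87: all other goods → 9% → €1.16
Umbrella €19.59: all other goods → 9% → €1.76
Scented candle €11.14: all other goods → 9% → €1.00
Haircut €28.23: taxable services → 7.75% → €2.19
Watch battery replacement €11.94: taxable services → 7.75% → €0.93
Spiral notebook €6.52: all other goods → 9% → €0.59
Subtotal = €103.86; tax = €8.34; total due = €112.20

€112.20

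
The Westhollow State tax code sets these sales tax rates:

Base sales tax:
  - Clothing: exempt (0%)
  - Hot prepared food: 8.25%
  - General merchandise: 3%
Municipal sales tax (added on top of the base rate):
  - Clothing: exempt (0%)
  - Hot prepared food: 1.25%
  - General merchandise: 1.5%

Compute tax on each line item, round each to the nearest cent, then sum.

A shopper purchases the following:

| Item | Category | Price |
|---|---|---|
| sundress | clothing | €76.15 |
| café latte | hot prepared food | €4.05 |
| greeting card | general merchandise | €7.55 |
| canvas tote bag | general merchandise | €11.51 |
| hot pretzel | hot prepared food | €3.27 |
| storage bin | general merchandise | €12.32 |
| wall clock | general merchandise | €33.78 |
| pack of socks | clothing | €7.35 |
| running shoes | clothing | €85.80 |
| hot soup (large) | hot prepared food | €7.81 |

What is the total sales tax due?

Sundress €76.15: clothing → 0% + 0% municipal = 0% → €0.00
Café latte €4.05: hot prepared food → 8.25% + 1.25% municipal = 9.5% → €0.38
Greeting card €7.55: general merchandise → 3% + 1.5% municipal = 4.5% → €0.34
Canvas tote bag €11.51: general merchandise → 3% + 1.5% municipal = 4.5% → €0.52
Hot pretzel €3.27: hot prepared food → 8.25% + 1.25% municipal = 9.5% → €0.31
Storage bin €12.32: general merchandise → 3% + 1.5% municipal = 4.5% → €0.55
Wall clock €33.78: general merchandise → 3% + 1.5% municipal = 4.5% → €1.52
Pack of socks €7.35: clothing → 0% + 0% municipal = 0% → €0.00
Running shoes €85.80: clothing → 0% + 0% municipal = 0% → €0.00
Hot soup (large) €7.81: hot prepared food → 8.25% + 1.25% municipal = 9.5% → €0.74
Total tax = €0.38 + €0.34 + €0.52 + €0.31 + €0.55 + €1.52 + €0.74 = €4.36

€4.36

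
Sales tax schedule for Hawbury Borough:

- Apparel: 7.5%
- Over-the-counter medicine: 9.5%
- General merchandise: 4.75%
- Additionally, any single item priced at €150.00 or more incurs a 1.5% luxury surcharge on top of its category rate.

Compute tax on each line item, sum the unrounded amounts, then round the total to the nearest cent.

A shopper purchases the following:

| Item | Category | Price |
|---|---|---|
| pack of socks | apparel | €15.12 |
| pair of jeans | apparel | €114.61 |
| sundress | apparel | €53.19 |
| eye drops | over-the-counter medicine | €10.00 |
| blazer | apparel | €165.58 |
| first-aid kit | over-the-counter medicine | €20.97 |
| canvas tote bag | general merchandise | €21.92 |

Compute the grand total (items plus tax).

€433.99

Pack of socks €15.12: apparel → 7.5% → €1.134
Pair of jeans €114.61: apparel → 7.5% → €8.59575
Sundress €53.19: apparel → 7.5% → €3.98925
Eye drops €10.00: over-the-counter medicine → 9.5% → €0.95
Blazer €165.58: apparel → 7.5% + 1.5% surcharge = 9% → €14.9022
First-aid kit €20.97: over-the-counter medicine → 9.5% → €1.99215
Canvas tote bag €21.92: general merchandise → 4.75% → €1.0412
Subtotal = €401.39; unrounded tax = €32.60455 → €32.60; total due = €433.99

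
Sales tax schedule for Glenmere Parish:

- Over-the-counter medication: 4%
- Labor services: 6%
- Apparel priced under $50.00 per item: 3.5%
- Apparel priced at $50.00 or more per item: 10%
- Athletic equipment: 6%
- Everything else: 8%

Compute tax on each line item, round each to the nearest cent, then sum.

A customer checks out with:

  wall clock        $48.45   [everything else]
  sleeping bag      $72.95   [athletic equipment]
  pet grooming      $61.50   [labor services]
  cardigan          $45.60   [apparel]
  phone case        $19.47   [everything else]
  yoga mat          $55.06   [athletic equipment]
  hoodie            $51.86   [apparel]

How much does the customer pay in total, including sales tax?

$378.49

Wall clock $48.45: everything else → 8% → $3.88
Sleeping bag $72.95: athletic equipment → 6% → $4.38
Pet grooming $61.50: labor services → 6% → $3.69
Cardigan $45.60: apparel, under $50.00 → 3.5% → $1.60
Phone case $19.47: everything else → 8% → $1.56
Yoga mat $55.06: athletic equipment → 6% → $3.30
Hoodie $51.86: apparel, $50.00 or more → 10% → $5.19
Subtotal = $354.89; tax = $23.60; total due = $378.49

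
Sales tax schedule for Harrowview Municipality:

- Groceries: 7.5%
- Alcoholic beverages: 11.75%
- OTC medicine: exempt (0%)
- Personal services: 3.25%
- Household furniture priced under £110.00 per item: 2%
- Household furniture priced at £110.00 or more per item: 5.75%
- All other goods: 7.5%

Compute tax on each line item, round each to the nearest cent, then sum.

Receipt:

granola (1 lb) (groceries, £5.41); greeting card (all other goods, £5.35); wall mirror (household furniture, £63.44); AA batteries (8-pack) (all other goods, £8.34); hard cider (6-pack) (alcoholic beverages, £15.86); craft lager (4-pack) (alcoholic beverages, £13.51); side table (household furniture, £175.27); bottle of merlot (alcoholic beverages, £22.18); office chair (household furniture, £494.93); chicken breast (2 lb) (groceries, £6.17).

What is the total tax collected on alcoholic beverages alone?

Hard cider (6-pack) £15.86: alcoholic beverages → 11.75% → £1.86
Craft lager (4-pack) £13.51: alcoholic beverages → 11.75% → £1.59
Bottle of merlot £22.18: alcoholic beverages → 11.75% → £2.61
Tax on alcoholic beverages = £1.86 + £1.59 + £2.61 = £6.06

£6.06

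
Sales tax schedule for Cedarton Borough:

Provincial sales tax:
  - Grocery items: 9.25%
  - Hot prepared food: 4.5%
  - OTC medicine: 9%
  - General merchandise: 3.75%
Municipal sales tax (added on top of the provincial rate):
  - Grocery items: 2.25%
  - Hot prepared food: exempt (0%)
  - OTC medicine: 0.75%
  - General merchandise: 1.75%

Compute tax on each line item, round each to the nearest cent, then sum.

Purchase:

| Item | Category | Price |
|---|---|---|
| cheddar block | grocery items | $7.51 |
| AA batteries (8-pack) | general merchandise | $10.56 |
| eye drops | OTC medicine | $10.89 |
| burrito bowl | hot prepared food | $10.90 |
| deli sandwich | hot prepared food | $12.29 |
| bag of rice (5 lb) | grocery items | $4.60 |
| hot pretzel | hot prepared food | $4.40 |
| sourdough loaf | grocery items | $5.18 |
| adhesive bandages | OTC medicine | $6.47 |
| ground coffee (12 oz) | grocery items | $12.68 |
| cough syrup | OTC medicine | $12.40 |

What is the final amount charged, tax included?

Cheddar block $7.51: grocery items → 9.25% + 2.25% municipal = 11.5% → $0.86
AA batteries (8-pack) $10.56: general merchandise → 3.75% + 1.75% municipal = 5.5% → $0.58
Eye drops $10.89: OTC medicine → 9% + 0.75% municipal = 9.75% → $1.06
Burrito bowl $10.90: hot prepared food → 4.5% + 0% municipal = 4.5% → $0.49
Deli sandwich $12.29: hot prepared food → 4.5% + 0% municipal = 4.5% → $0.55
Bag of rice (5 lb) $4.60: grocery items → 9.25% + 2.25% municipal = 11.5% → $0.53
Hot pretzel $4.40: hot prepared food → 4.5% + 0% municipal = 4.5% → $0.20
Sourdough loaf $5.18: grocery items → 9.25% + 2.25% municipal = 11.5% → $0.60
Adhesive bandages $6.47: OTC medicine → 9% + 0.75% municipal = 9.75% → $0.63
Ground coffee (12 oz) $12.68: grocery items → 9.25% + 2.25% municipal = 11.5% → $1.46
Cough syrup $12.40: OTC medicine → 9% + 0.75% municipal = 9.75% → $1.21
Subtotal = $97.88; tax = $8.17; total due = $106.05

$106.05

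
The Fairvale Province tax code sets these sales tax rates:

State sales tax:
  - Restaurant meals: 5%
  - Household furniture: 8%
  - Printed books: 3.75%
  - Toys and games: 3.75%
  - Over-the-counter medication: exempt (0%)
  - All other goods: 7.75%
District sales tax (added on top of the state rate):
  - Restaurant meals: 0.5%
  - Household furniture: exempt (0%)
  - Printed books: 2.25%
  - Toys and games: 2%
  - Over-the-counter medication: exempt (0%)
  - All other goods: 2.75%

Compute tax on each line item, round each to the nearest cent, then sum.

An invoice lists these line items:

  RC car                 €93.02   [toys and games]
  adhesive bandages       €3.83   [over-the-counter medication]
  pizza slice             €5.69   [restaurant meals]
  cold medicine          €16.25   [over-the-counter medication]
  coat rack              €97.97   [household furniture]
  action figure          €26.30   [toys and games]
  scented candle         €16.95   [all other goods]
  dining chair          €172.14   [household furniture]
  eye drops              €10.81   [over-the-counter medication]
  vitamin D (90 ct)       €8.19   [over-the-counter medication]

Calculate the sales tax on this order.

€30.56

RC car €93.02: toys and games → 3.75% + 2% district = 5.75% → €5.35
Adhesive bandages €3.83: over-the-counter medication → 0% + 0% district = 0% → €0.00
Pizza slice €5.69: restaurant meals → 5% + 0.5% district = 5.5% → €0.31
Cold medicine €16.25: over-the-counter medication → 0% + 0% district = 0% → €0.00
Coat rack €97.97: household furniture → 8% + 0% district = 8% → €7.84
Action figure €26.30: toys and games → 3.75% + 2% district = 5.75% → €1.51
Scented candle €16.95: all other goods → 7.75% + 2.75% district = 10.5% → €1.78
Dining chair €172.14: household furniture → 8% + 0% district = 8% → €13.77
Eye drops €10.81: over-the-counter medication → 0% + 0% district = 0% → €0.00
Vitamin D (90 ct) €8.19: over-the-counter medication → 0% + 0% district = 0% → €0.00
Total tax = €5.35 + €0.31 + €7.84 + €1.51 + €1.78 + €13.77 = €30.56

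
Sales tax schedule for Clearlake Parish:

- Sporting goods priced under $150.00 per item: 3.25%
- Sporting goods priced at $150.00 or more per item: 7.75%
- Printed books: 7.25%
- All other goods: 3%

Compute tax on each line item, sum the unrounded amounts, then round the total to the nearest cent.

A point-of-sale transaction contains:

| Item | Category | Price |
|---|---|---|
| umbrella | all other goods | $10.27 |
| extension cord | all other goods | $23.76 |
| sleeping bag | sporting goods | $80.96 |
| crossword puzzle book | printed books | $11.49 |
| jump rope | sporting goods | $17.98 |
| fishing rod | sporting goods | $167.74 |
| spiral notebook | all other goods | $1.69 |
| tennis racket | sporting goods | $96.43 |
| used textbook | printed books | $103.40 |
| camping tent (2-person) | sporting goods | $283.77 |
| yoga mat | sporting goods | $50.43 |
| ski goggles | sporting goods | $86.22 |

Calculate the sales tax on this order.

$55.18

Umbrella $10.27: all other goods → 3% → $0.3081
Extension cord $23.76: all other goods → 3% → $0.7128
Sleeping bag $80.96: sporting goods, under $150.00 → 3.25% → $2.6312
Crossword puzzle book $11.49: printed books → 7.25% → $0.833025
Jump rope $17.98: sporting goods, under $150.00 → 3.25% → $0.58435
Fishing rod $167.74: sporting goods, $150.00 or more → 7.75% → $12.99985
Spiral notebook $1.69: all other goods → 3% → $0.0507
Tennis racket $96.43: sporting goods, under $150.00 → 3.25% → $3.133975
Used textbook $103.40: printed books → 7.25% → $7.4965
Camping tent (2-person) $283.77: sporting goods, $150.00 or more → 7.75% → $21.992175
Yoga mat $50.43: sporting goods, under $150.00 → 3.25% → $1.638975
Ski goggles $86.22: sporting goods, under $150.00 → 3.25% → $2.80215
Unrounded tax sum = $55.1838 → $55.18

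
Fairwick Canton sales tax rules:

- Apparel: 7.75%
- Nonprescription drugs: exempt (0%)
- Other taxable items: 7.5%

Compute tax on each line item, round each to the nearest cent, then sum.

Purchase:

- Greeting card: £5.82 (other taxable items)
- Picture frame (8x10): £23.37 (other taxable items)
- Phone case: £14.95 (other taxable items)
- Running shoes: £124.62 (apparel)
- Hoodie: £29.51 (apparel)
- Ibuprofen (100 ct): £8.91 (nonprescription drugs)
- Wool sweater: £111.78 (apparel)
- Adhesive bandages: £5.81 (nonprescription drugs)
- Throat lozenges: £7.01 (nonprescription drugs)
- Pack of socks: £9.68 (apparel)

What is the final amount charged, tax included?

£366.13

Greeting card £5.82: other taxable items → 7.5% → £0.44
Picture frame (8x10) £23.37: other taxable items → 7.5% → £1.75
Phone case £14.95: other taxable items → 7.5% → £1.12
Running shoes £124.62: apparel → 7.75% → £9.66
Hoodie £29.51: apparel → 7.75% → £2.29
Ibuprofen (100 ct) £8.91: nonprescription drugs → 0% → £0.00
Wool sweater £111.78: apparel → 7.75% → £8.66
Adhesive bandages £5.81: nonprescription drugs → 0% → £0.00
Throat lozenges £7.01: nonprescription drugs → 0% → £0.00
Pack of socks £9.68: apparel → 7.75% → £0.75
Subtotal = £341.46; tax = £24.67; total due = £366.13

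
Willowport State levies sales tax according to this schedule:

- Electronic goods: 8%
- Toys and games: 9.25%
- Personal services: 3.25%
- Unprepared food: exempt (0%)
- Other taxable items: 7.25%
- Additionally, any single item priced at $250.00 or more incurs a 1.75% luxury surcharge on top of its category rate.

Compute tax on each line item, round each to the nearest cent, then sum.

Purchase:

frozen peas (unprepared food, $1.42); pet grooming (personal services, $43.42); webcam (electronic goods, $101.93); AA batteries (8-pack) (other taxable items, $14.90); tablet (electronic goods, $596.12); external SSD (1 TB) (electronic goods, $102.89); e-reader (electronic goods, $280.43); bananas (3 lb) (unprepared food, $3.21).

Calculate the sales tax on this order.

$104.33

Frozen peas $1.42: unprepared food → 0% → $0.00
Pet grooming $43.42: personal services → 3.25% → $1.41
Webcam $101.93: electronic goods → 8% → $8.15
AA batteries (8-pack) $14.90: other taxable items → 7.25% → $1.08
Tablet $596.12: electronic goods → 8% + 1.75% surcharge = 9.75% → $58.12
External SSD (1 TB) $102.89: electronic goods → 8% → $8.23
E-reader $280.43: electronic goods → 8% + 1.75% surcharge = 9.75% → $27.34
Bananas (3 lb) $3.21: unprepared food → 0% → $0.00
Total tax = $1.41 + $8.15 + $1.08 + $58.12 + $8.23 + $27.34 = $104.33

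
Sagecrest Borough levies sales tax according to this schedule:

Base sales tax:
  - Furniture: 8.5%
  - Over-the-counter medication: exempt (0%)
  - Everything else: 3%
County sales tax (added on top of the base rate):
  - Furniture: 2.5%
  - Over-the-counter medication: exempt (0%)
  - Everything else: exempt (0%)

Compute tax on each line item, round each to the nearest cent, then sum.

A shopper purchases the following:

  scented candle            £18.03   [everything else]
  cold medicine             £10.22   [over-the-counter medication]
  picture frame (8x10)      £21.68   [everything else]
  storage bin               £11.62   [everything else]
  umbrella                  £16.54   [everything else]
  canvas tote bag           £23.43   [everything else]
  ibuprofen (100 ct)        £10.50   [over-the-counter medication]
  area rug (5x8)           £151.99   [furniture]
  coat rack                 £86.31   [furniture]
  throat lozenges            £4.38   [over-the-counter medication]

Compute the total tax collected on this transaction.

£28.95

Scented candle £18.03: everything else → 3% + 0% county = 3% → £0.54
Cold medicine £10.22: over-the-counter medication → 0% + 0% county = 0% → £0.00
Picture frame (8x10) £21.68: everything else → 3% + 0% county = 3% → £0.65
Storage bin £11.62: everything else → 3% + 0% county = 3% → £0.35
Umbrella £16.54: everything else → 3% + 0% county = 3% → £0.50
Canvas tote bag £23.43: everything else → 3% + 0% county = 3% → £0.70
Ibuprofen (100 ct) £10.50: over-the-counter medication → 0% + 0% county = 0% → £0.00
Area rug (5x8) £151.99: furniture → 8.5% + 2.5% county = 11% → £16.72
Coat rack £86.31: furniture → 8.5% + 2.5% county = 11% → £9.49
Throat lozenges £4.38: over-the-counter medication → 0% + 0% county = 0% → £0.00
Total tax = £0.54 + £0.65 + £0.35 + £0.50 + £0.70 + £16.72 + £9.49 = £28.95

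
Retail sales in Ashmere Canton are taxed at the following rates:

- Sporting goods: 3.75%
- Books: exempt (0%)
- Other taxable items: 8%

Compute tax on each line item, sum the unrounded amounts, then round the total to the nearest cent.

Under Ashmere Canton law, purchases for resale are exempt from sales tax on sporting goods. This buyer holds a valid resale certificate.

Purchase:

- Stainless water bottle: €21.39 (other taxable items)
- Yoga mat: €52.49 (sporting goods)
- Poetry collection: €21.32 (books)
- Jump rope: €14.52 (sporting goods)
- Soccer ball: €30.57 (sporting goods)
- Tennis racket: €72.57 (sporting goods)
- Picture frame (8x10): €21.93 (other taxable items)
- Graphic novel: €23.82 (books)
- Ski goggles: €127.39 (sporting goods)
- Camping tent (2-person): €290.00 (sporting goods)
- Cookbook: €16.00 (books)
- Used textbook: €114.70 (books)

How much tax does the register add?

€3.47

Stainless water bottle €21.39: other taxable items → 8% → €1.7112
Yoga mat €52.49: sporting goods, buyer-exempt → 0% → €0.00
Poetry collection €21.32: books → 0% → €0.00
Jump rope €14.52: sporting goods, buyer-exempt → 0% → €0.00
Soccer ball €30.57: sporting goods, buyer-exempt → 0% → €0.00
Tennis racket €72.57: sporting goods, buyer-exempt → 0% → €0.00
Picture frame (8x10) €21.93: other taxable items → 8% → €1.7544
Graphic novel €23.82: books → 0% → €0.00
Ski goggles €127.39: sporting goods, buyer-exempt → 0% → €0.00
Camping tent (2-person) €290.00: sporting goods, buyer-exempt → 0% → €0.00
Cookbook €16.00: books → 0% → €0.00
Used textbook €114.70: books → 0% → €0.00
Unrounded tax sum = €3.4656 → €3.47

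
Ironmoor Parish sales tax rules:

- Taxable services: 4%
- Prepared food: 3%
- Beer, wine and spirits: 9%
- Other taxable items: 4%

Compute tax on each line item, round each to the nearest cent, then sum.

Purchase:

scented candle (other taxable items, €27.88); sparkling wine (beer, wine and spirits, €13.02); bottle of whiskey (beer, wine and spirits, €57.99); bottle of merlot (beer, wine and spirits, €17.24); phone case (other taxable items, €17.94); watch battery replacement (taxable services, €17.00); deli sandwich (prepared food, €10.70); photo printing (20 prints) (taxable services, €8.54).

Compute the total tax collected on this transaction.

Scented candle €27.88: other taxable items → 4% → €1.12
Sparkling wine €13.02: beer, wine and spirits → 9% → €1.17
Bottle of whiskey €57.99: beer, wine and spirits → 9% → €5.22
Bottle of merlot €17.24: beer, wine and spirits → 9% → €1.55
Phone case €17.94: other taxable items → 4% → €0.72
Watch battery replacement €17.00: taxable services → 4% → €0.68
Deli sandwich €10.70: prepared food → 3% → €0.32
Photo printing (20 prints) €8.54: taxable services → 4% → €0.34
Total tax = €1.12 + €1.17 + €5.22 + €1.55 + €0.72 + €0.68 + €0.32 + €0.34 = €11.12

€11.12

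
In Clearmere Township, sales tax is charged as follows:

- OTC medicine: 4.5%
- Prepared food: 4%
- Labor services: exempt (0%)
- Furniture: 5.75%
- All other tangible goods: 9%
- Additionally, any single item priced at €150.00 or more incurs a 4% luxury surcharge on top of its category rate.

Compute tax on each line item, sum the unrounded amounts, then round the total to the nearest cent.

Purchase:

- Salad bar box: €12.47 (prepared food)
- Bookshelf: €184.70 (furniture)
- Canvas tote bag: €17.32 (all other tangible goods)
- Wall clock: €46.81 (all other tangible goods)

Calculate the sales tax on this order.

Salad bar box €12.47: prepared food → 4% → €0.4988
Bookshelf €184.70: furniture → 5.75% + 4% surcharge = 9.75% → €18.00825
Canvas tote bag €17.32: all other tangible goods → 9% → €1.5588
Wall clock €46.81: all other tangible goods → 9% → €4.2129
Unrounded tax sum = €24.27875 → €24.28

€24.28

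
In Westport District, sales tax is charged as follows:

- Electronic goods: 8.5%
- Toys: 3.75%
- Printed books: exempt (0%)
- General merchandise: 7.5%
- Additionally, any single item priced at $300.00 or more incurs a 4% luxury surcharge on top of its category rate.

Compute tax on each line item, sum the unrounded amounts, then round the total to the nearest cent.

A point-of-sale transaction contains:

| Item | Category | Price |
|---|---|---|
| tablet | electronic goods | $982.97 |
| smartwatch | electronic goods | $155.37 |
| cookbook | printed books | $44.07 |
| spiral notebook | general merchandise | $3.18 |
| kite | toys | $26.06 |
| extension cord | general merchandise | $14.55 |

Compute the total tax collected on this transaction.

Tablet $982.97: electronic goods → 8.5% + 4% surcharge = 12.5% → $122.87125
Smartwatch $155.37: electronic goods → 8.5% → $13.20645
Cookbook $44.07: printed books → 0% → $0.00
Spiral notebook $3.18: general merchandise → 7.5% → $0.2385
Kite $26.06: toys → 3.75% → $0.97725
Extension cord $14.55: general merchandise → 7.5% → $1.09125
Unrounded tax sum = $138.3847 → $138.38

$138.38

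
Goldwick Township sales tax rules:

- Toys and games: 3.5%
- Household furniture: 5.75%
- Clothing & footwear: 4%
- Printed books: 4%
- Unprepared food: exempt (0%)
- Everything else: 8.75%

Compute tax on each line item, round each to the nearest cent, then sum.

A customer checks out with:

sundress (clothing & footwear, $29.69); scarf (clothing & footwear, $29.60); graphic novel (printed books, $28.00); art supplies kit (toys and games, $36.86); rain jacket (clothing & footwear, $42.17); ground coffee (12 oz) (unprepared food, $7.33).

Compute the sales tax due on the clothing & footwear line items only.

Sundress $29.69: clothing & footwear → 4% → $1.19
Scarf $29.60: clothing & footwear → 4% → $1.18
Rain jacket $42.17: clothing & footwear → 4% → $1.69
Tax on clothing & footwear = $1.19 + $1.18 + $1.69 = $4.06

$4.06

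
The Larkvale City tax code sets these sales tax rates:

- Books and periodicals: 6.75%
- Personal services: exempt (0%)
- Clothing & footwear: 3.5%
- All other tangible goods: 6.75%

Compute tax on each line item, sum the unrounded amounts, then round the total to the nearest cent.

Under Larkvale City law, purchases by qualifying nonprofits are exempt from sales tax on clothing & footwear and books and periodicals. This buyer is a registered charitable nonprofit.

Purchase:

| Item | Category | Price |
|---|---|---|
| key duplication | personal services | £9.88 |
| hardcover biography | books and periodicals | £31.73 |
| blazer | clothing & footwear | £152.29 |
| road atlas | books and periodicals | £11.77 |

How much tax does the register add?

£0.00

Key duplication £9.88: personal services → 0% → £0.00
Hardcover biography £31.73: books and periodicals, buyer-exempt → 0% → £0.00
Blazer £152.29: clothing & footwear, buyer-exempt → 0% → £0.00
Road atlas £11.77: books and periodicals, buyer-exempt → 0% → £0.00
Unrounded tax sum = £0.00 → £0.00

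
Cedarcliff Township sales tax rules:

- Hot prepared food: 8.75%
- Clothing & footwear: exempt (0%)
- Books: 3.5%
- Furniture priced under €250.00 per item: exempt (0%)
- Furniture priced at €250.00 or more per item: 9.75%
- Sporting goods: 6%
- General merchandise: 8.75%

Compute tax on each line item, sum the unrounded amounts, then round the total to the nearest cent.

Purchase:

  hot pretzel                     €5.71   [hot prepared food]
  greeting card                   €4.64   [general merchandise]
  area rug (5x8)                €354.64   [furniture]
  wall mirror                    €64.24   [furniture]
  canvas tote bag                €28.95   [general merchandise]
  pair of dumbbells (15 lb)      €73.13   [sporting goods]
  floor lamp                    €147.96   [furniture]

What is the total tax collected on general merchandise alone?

Greeting card €4.64: general merchandise → 8.75% → €0.406
Canvas tote bag €28.95: general merchandise → 8.75% → €2.533125
Tax on general merchandise: unrounded sum = €2.939125 → €2.94

€2.94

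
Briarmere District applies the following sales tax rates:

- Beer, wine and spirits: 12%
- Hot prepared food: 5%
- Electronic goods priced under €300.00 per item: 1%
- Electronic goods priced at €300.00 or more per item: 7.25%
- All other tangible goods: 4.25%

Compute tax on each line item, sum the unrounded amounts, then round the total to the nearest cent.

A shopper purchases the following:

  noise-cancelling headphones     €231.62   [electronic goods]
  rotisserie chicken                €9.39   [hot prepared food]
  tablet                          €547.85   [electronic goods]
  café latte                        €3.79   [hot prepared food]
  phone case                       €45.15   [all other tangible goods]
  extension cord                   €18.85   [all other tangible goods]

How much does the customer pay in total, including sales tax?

€902.06

Noise-cancelling headphones €231.62: electronic goods, under €300.00 → 1% → €2.3162
Rotisserie chicken €9.39: hot prepared food → 5% → €0.4695
Tablet €547.85: electronic goods, €300.00 or more → 7.25% → €39.719125
Café latte €3.79: hot prepared food → 5% → €0.1895
Phone case €45.15: all other tangible goods → 4.25% → €1.918875
Extension cord €18.85: all other tangible goods → 4.25% → €0.801125
Subtotal = €856.65; unrounded tax = €45.414325 → €45.41; total due = €902.06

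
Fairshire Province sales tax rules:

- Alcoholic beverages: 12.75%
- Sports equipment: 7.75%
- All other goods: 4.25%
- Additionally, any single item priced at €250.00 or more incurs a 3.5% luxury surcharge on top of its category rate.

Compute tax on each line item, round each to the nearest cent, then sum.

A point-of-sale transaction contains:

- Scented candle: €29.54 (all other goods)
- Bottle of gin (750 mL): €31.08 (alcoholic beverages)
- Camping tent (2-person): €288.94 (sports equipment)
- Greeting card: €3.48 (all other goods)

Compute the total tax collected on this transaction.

€37.88

Scented candle €29.54: all other goods → 4.25% → €1.26
Bottle of gin (750 mL) €31.08: alcoholic beverages → 12.75% → €3.96
Camping tent (2-person) €288.94: sports equipment → 7.75% + 3.5% surcharge = 11.25% → €32.51
Greeting card €3.48: all other goods → 4.25% → €0.15
Total tax = €1.26 + €3.96 + €32.51 + €0.15 = €37.88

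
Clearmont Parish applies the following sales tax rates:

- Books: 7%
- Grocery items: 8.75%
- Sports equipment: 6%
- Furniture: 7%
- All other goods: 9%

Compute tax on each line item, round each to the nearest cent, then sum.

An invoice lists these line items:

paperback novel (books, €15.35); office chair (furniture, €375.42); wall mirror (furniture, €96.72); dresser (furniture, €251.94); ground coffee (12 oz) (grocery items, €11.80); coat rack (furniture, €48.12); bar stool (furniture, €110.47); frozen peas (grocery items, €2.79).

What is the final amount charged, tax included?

Paperback novel €15.35: books → 7% → €1.07
Office chair €375.42: furniture → 7% → €26.28
Wall mirror €96.72: furniture → 7% → €6.77
Dresser €251.94: furniture → 7% → €17.64
Ground coffee (12 oz) €11.80: grocery items → 8.75% → €1.03
Coat rack €48.12: furniture → 7% → €3.37
Bar stool €110.47: furniture → 7% → €7.73
Frozen peas €2.79: grocery items → 8.75% → €0.24
Subtotal = €912.61; tax = €64.13; total due = €976.74

€976.74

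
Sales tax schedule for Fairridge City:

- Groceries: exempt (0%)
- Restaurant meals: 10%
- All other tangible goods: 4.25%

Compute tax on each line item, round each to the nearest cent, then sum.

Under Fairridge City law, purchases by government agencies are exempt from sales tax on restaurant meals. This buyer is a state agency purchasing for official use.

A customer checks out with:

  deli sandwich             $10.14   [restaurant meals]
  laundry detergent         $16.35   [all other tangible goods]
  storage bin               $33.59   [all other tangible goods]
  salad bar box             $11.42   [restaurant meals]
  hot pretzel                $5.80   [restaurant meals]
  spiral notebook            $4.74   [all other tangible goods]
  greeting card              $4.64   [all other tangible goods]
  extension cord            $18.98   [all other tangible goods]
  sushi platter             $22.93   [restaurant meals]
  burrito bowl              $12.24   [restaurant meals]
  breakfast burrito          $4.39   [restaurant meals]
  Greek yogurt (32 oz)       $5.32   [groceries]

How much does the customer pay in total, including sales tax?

Deli sandwich $10.14: restaurant meals, buyer-exempt → 0% → $0.00
Laundry detergent $16.35: all other tangible goods → 4.25% → $0.69
Storage bin $33.59: all other tangible goods → 4.25% → $1.43
Salad bar box $11.42: restaurant meals, buyer-exempt → 0% → $0.00
Hot pretzel $5.80: restaurant meals, buyer-exempt → 0% → $0.00
Spiral notebook $4.74: all other tangible goods → 4.25% → $0.20
Greeting card $4.64: all other tangible goods → 4.25% → $0.20
Extension cord $18.98: all other tangible goods → 4.25% → $0.81
Sushi platter $22.93: restaurant meals, buyer-exempt → 0% → $0.00
Burrito bowl $12.24: restaurant meals, buyer-exempt → 0% → $0.00
Breakfast burrito $4.39: restaurant meals, buyer-exempt → 0% → $0.00
Greek yogurt (32 oz) $5.32: groceries → 0% → $0.00
Subtotal = $150.54; tax = $3.33; total due = $153.87

$153.87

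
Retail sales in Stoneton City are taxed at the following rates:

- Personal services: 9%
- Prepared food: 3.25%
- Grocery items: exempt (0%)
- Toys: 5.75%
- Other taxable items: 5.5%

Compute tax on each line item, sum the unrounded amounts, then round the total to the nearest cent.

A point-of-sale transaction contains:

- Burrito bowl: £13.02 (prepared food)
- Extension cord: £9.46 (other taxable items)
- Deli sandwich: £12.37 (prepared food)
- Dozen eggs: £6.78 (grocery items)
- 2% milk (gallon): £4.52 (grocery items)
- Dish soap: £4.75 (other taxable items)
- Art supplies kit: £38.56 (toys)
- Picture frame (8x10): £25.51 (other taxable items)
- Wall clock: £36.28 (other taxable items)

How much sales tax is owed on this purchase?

Burrito bowl £13.02: prepared food → 3.25% → £0.42315
Extension cord £9.46: other taxable items → 5.5% → £0.5203
Deli sandwich £12.37: prepared food → 3.25% → £0.402025
Dozen eggs £6.78: grocery items → 0% → £0.00
2% milk (gallon) £4.52: grocery items → 0% → £0.00
Dish soap £4.75: other taxable items → 5.5% → £0.26125
Art supplies kit £38.56: toys → 5.75% → £2.2172
Picture frame (8x10) £25.51: other taxable items → 5.5% → £1.40305
Wall clock £36.28: other taxable items → 5.5% → £1.9954
Unrounded tax sum = £7.222375 → £7.22

£7.22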